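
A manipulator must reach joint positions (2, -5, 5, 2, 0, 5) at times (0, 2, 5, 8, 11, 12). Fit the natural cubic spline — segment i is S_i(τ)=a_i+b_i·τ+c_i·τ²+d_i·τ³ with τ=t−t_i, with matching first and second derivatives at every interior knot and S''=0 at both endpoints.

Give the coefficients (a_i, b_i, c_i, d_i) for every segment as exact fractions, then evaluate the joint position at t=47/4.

  seg 0: a=2 b=-31045/5958 c=0 d=1274/2979
  seg 1: a=-5 b=-469/5958 c=2548/993 d=-25535/53622
  seg 2: a=5 b=7327/2979 c=-10247/5958 d=10129/53622
  seg 3: a=2 b=-16441/5958 c=-59/2979 d=12823/53622
  seg 4: a=0 b=10660/2979 c=4235/1986 d=-4235/5958
S(47/4) = 455465/127104

Δ: Δ0=-7/2, Δ1=10/3, Δ2=-1, Δ3=-2/3, Δ4=5
row 1: diag=10, rhs=41; c'=3/10, d'=41/10
row 2: denom=12−3·3/10=111/10; d'=(-26−3·41/10)/(111/10)=-383/111
row 3: denom=12−3·10/37=414/37; d'=(2−3·-383/111)/(414/37)=457/414
row 4: denom=8−3·37/138=331/46; d'=(34−3·457/414)/(331/46)=4235/993
back: M4=4235/993
back: M3=457/414−37/138·4235/993=-118/2979
back: M2=-383/111−10/37·-118/2979=-10247/2979
back: M1=41/10−3/10·-10247/2979=5096/993
M: M0=0, M1=5096/993, M2=-10247/2979, M3=-118/2979, M4=4235/993, M5=0
seg 0: a=2, c=M0/2=0, d=(M1−M0)/(6·2)=1274/2979, b=Δ0−h0·(2M0+M1)/6=-31045/5958
seg 1: a=-5, c=M1/2=2548/993, d=(M2−M1)/(6·3)=-25535/53622, b=Δ1−h1·(2M1+M2)/6=-469/5958
seg 2: a=5, c=M2/2=-10247/5958, d=(M3−M2)/(6·3)=10129/53622, b=Δ2−h2·(2M2+M3)/6=7327/2979
seg 3: a=2, c=M3/2=-59/2979, d=(M4−M3)/(6·3)=12823/53622, b=Δ3−h3·(2M3+M4)/6=-16441/5958
seg 4: a=0, c=M4/2=4235/1986, d=(M5−M4)/(6·1)=-4235/5958, b=Δ4−h4·(2M4+M5)/6=10660/2979
t_q=47/4 → seg 4, τ=3/4; S=0+10660/2979·τ+4235/1986·τ²+-4235/5958·τ³=455465/127104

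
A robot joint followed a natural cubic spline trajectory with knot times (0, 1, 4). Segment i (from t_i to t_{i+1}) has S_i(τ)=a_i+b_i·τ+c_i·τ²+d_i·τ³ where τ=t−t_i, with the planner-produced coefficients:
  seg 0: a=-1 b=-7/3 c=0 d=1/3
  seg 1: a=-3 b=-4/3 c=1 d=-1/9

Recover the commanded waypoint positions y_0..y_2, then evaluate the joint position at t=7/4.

y_0=-1 y_1=-3 y_2=-1
S(7/4) = -223/64

y_0 = S_0(0) = a_0 = -1
y_1 = S_1(0) = a_1 = -3
y_2 = S_1(3) = -1
t_q=7/4 is in segment 1 (τ=3/4); S_1(τ)=-223/64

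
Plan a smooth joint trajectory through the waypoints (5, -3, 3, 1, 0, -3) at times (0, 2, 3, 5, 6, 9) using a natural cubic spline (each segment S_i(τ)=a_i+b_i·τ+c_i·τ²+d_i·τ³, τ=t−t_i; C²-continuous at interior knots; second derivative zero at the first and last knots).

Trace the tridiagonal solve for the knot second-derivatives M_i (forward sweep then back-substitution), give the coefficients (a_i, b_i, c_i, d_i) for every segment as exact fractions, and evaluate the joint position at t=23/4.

  seg 0: a=5 b=-11470/1453 c=0 d=2829/2906
  seg 1: a=-3 b=5504/1453 c=8487/1453 d=-5273/1453
  seg 2: a=3 b=6659/1453 c=-7332/1453 d=1638/1453
  seg 3: a=1 b=-3013/1453 c=2496/1453 d=-936/1453
  seg 4: a=0 b=-829/1453 c=-312/1453 d=104/4359
S(23/4) = 1619/11624

Δ: Δ0=-4, Δ1=6, Δ2=-1, Δ3=-1, Δ4=-1
row 1: diag=6, rhs=60; c'=1/6, d'=10
row 2: denom=6−1·1/6=35/6; d'=(-42−1·10)/(35/6)=-312/35
row 3: denom=6−2·12/35=186/35; d'=(0−2·-312/35)/(186/35)=104/31
row 4: denom=8−1·35/186=1453/186; d'=(0−1·104/31)/(1453/186)=-624/1453
back: M4=-624/1453
back: M3=104/31−35/186·-624/1453=4992/1453
back: M2=-312/35−12/35·4992/1453=-14664/1453
back: M1=10−1/6·-14664/1453=16974/1453
M: M0=0, M1=16974/1453, M2=-14664/1453, M3=4992/1453, M4=-624/1453, M5=0
seg 0: a=5, c=M0/2=0, d=(M1−M0)/(6·2)=2829/2906, b=Δ0−h0·(2M0+M1)/6=-11470/1453
seg 1: a=-3, c=M1/2=8487/1453, d=(M2−M1)/(6·1)=-5273/1453, b=Δ1−h1·(2M1+M2)/6=5504/1453
seg 2: a=3, c=M2/2=-7332/1453, d=(M3−M2)/(6·2)=1638/1453, b=Δ2−h2·(2M2+M3)/6=6659/1453
seg 3: a=1, c=M3/2=2496/1453, d=(M4−M3)/(6·1)=-936/1453, b=Δ3−h3·(2M3+M4)/6=-3013/1453
seg 4: a=0, c=M4/2=-312/1453, d=(M5−M4)/(6·3)=104/4359, b=Δ4−h4·(2M4+M5)/6=-829/1453
t_q=23/4 → seg 3, τ=3/4; S=1+-3013/1453·τ+2496/1453·τ²+-936/1453·τ³=1619/11624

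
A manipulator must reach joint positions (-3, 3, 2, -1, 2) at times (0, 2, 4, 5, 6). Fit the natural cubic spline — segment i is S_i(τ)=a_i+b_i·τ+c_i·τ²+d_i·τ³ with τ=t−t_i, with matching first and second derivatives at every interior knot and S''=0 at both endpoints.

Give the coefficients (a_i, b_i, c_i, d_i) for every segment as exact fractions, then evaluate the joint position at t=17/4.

Δ: Δ0=3, Δ1=-1/2, Δ2=-3, Δ3=3
row 1: diag=8, rhs=-21; c'=1/4, d'=-21/8
row 2: denom=6−2·1/4=11/2; d'=(-15−2·-21/8)/(11/2)=-39/22
row 3: denom=4−1·2/11=42/11; d'=(36−1·-39/22)/(42/11)=277/28
back: M3=277/28
back: M2=-39/22−2/11·277/28=-25/7
back: M1=-21/8−1/4·-25/7=-97/56
M: M0=0, M1=-97/56, M2=-25/7, M3=277/28, M4=0
seg 0: a=-3, c=M0/2=0, d=(M1−M0)/(6·2)=-97/672, b=Δ0−h0·(2M0+M1)/6=601/168
seg 1: a=3, c=M1/2=-97/112, d=(M2−M1)/(6·2)=-103/672, b=Δ1−h1·(2M1+M2)/6=155/84
seg 2: a=2, c=M2/2=-25/14, d=(M3−M2)/(6·1)=377/168, b=Δ2−h2·(2M2+M3)/6=-83/24
seg 3: a=-1, c=M3/2=277/56, d=(M4−M3)/(6·1)=-277/168, b=Δ3−h3·(2M3+M4)/6=-25/84
t_q=17/4 → seg 2, τ=1/4; S=2+-83/24·τ+-25/14·τ²+377/168·τ³=3795/3584

  seg 0: a=-3 b=601/168 c=0 d=-97/672
  seg 1: a=3 b=155/84 c=-97/112 d=-103/672
  seg 2: a=2 b=-83/24 c=-25/14 d=377/168
  seg 3: a=-1 b=-25/84 c=277/56 d=-277/168
S(17/4) = 3795/3584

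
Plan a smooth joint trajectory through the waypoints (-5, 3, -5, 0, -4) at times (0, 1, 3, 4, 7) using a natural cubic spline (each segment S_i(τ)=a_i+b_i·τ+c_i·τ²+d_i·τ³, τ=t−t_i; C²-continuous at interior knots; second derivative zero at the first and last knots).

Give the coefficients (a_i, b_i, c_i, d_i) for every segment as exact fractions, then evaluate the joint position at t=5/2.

Δ: Δ0=8, Δ1=-4, Δ2=5, Δ3=-4/3
row 1: diag=6, rhs=-72; c'=1/3, d'=-12
row 2: denom=6−2·1/3=16/3; d'=(54−2·-12)/(16/3)=117/8
row 3: denom=8−1·3/16=125/16; d'=(-38−1·117/8)/(125/16)=-842/125
back: M3=-842/125
back: M2=117/8−3/16·-842/125=1986/125
back: M1=-12−1/3·1986/125=-2162/125
M: M0=0, M1=-2162/125, M2=1986/125, M3=-842/125, M4=0
seg 0: a=-5, c=M0/2=0, d=(M1−M0)/(6·1)=-1081/375, b=Δ0−h0·(2M0+M1)/6=4081/375
seg 1: a=3, c=M1/2=-1081/125, d=(M2−M1)/(6·2)=1037/375, b=Δ1−h1·(2M1+M2)/6=838/375
seg 2: a=-5, c=M2/2=993/125, d=(M3−M2)/(6·1)=-1414/375, b=Δ2−h2·(2M2+M3)/6=62/75
seg 3: a=0, c=M3/2=-421/125, d=(M4−M3)/(6·3)=421/1125, b=Δ3−h3·(2M3+M4)/6=2026/375
t_q=5/2 → seg 1, τ=3/2; S=3+838/375·τ+-1081/125·τ²+1037/375·τ³=-3773/1000

  seg 0: a=-5 b=4081/375 c=0 d=-1081/375
  seg 1: a=3 b=838/375 c=-1081/125 d=1037/375
  seg 2: a=-5 b=62/75 c=993/125 d=-1414/375
  seg 3: a=0 b=2026/375 c=-421/125 d=421/1125
S(5/2) = -3773/1000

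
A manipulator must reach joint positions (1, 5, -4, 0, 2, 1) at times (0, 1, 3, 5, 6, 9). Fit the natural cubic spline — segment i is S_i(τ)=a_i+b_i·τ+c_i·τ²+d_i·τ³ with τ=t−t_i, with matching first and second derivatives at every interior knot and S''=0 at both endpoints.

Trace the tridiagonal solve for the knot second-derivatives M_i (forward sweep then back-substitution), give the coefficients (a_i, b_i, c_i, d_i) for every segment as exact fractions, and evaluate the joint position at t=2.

  seg 0: a=1 b=4727/804 c=0 d=-1511/804
  seg 1: a=5 b=97/402 c=-1511/268 d=2627/1608
  seg 2: a=-4 b=-544/201 c=279/67 d=-182/201
  seg 3: a=0 b=620/201 c=-85/67 d=37/201
  seg 4: a=2 b=221/201 c=-48/67 d=16/201
S(2) = 663/536

Δ: Δ0=4, Δ1=-9/2, Δ2=2, Δ3=2, Δ4=-1/3
row 1: diag=6, rhs=-51; c'=1/3, d'=-17/2
row 2: denom=8−2·1/3=22/3; d'=(39−2·-17/2)/(22/3)=84/11
row 3: denom=6−2·3/11=60/11; d'=(0−2·84/11)/(60/11)=-14/5
row 4: denom=8−1·11/60=469/60; d'=(-14−1·-14/5)/(469/60)=-96/67
back: M4=-96/67
back: M3=-14/5−11/60·-96/67=-170/67
back: M2=84/11−3/11·-170/67=558/67
back: M1=-17/2−1/3·558/67=-1511/134
M: M0=0, M1=-1511/134, M2=558/67, M3=-170/67, M4=-96/67, M5=0
seg 0: a=1, c=M0/2=0, d=(M1−M0)/(6·1)=-1511/804, b=Δ0−h0·(2M0+M1)/6=4727/804
seg 1: a=5, c=M1/2=-1511/268, d=(M2−M1)/(6·2)=2627/1608, b=Δ1−h1·(2M1+M2)/6=97/402
seg 2: a=-4, c=M2/2=279/67, d=(M3−M2)/(6·2)=-182/201, b=Δ2−h2·(2M2+M3)/6=-544/201
seg 3: a=0, c=M3/2=-85/67, d=(M4−M3)/(6·1)=37/201, b=Δ3−h3·(2M3+M4)/6=620/201
seg 4: a=2, c=M4/2=-48/67, d=(M5−M4)/(6·3)=16/201, b=Δ4−h4·(2M4+M5)/6=221/201
t_q=2 → seg 1, τ=1; S=5+97/402·τ+-1511/268·τ²+2627/1608·τ³=663/536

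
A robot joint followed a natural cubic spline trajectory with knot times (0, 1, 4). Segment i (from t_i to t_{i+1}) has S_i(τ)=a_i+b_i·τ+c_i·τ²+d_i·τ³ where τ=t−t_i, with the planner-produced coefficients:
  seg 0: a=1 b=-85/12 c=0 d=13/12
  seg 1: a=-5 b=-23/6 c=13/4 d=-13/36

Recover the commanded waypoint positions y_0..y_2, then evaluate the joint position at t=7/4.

y_0=1 y_1=-5 y_2=3
S(7/4) = -1587/256

y_0 = S_0(0) = a_0 = 1
y_1 = S_1(0) = a_1 = -5
y_2 = S_1(3) = 3
t_q=7/4 is in segment 1 (τ=3/4); S_1(τ)=-1587/256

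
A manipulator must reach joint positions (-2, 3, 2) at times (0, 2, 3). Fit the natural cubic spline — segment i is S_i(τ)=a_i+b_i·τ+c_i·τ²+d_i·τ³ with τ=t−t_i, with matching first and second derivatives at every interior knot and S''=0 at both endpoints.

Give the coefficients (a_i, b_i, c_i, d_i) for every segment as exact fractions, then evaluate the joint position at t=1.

  seg 0: a=-2 b=11/3 c=0 d=-7/24
  seg 1: a=3 b=1/6 c=-7/4 d=7/12
S(1) = 11/8

Δ: Δ0=5/2, Δ1=-1
row 1: diag=6, rhs=-21; c'=1/6, d'=-7/2
back: M1=-7/2
M: M0=0, M1=-7/2, M2=0
seg 0: a=-2, c=M0/2=0, d=(M1−M0)/(6·2)=-7/24, b=Δ0−h0·(2M0+M1)/6=11/3
seg 1: a=3, c=M1/2=-7/4, d=(M2−M1)/(6·1)=7/12, b=Δ1−h1·(2M1+M2)/6=1/6
t_q=1 → seg 0, τ=1; S=-2+11/3·τ+0·τ²+-7/24·τ³=11/8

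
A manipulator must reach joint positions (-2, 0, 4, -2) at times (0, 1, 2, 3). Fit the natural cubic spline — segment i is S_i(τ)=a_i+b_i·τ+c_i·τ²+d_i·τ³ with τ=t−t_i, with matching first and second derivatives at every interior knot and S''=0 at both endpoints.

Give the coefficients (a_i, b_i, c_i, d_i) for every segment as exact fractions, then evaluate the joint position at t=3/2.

Δ: Δ0=2, Δ1=4, Δ2=-6
row 1: diag=4, rhs=12; c'=1/4, d'=3
row 2: denom=4−1·1/4=15/4; d'=(-60−1·3)/(15/4)=-84/5
back: M2=-84/5
back: M1=3−1/4·-84/5=36/5
M: M0=0, M1=36/5, M2=-84/5, M3=0
seg 0: a=-2, c=M0/2=0, d=(M1−M0)/(6·1)=6/5, b=Δ0−h0·(2M0+M1)/6=4/5
seg 1: a=0, c=M1/2=18/5, d=(M2−M1)/(6·1)=-4, b=Δ1−h1·(2M1+M2)/6=22/5
seg 2: a=4, c=M2/2=-42/5, d=(M3−M2)/(6·1)=14/5, b=Δ2−h2·(2M2+M3)/6=-2/5
t_q=3/2 → seg 1, τ=1/2; S=0+22/5·τ+18/5·τ²+-4·τ³=13/5

  seg 0: a=-2 b=4/5 c=0 d=6/5
  seg 1: a=0 b=22/5 c=18/5 d=-4
  seg 2: a=4 b=-2/5 c=-42/5 d=14/5
S(3/2) = 13/5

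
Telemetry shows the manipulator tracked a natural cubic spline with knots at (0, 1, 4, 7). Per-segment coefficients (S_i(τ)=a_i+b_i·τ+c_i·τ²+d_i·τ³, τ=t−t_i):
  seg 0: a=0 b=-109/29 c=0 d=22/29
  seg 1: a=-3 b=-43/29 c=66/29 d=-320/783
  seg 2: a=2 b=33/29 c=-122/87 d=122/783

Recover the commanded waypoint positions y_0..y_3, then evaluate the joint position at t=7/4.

y_0=0 y_1=-3 y_2=2 y_3=-3
S(7/4) = -697/232

y_0 = S_0(0) = a_0 = 0
y_1 = S_1(0) = a_1 = -3
y_2 = S_2(0) = a_2 = 2
y_3 = S_2(3) = -3
t_q=7/4 is in segment 1 (τ=3/4); S_1(τ)=-697/232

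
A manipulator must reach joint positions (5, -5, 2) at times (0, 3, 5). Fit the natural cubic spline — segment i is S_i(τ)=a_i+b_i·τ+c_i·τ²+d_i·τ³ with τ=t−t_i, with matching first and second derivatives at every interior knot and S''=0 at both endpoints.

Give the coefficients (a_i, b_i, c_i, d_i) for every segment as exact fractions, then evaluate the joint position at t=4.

Δ: Δ0=-10/3, Δ1=7/2
row 1: diag=10, rhs=41; c'=1/5, d'=41/10
back: M1=41/10
M: M0=0, M1=41/10, M2=0
seg 0: a=5, c=M0/2=0, d=(M1−M0)/(6·3)=41/180, b=Δ0−h0·(2M0+M1)/6=-323/60
seg 1: a=-5, c=M1/2=41/20, d=(M2−M1)/(6·2)=-41/120, b=Δ1−h1·(2M1+M2)/6=23/30
t_q=4 → seg 1, τ=1; S=-5+23/30·τ+41/20·τ²+-41/120·τ³=-101/40

  seg 0: a=5 b=-323/60 c=0 d=41/180
  seg 1: a=-5 b=23/30 c=41/20 d=-41/120
S(4) = -101/40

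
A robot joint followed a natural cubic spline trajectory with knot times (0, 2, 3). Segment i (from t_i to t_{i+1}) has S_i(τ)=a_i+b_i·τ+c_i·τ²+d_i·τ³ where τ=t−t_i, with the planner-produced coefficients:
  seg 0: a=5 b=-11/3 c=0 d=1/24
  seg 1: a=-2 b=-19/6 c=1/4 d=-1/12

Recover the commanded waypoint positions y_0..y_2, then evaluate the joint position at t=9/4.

y_0 = S_0(0) = a_0 = 5
y_1 = S_1(0) = a_1 = -2
y_2 = S_1(1) = -5
t_q=9/4 is in segment 1 (τ=1/4); S_1(τ)=-711/256

y_0=5 y_1=-2 y_2=-5
S(9/4) = -711/256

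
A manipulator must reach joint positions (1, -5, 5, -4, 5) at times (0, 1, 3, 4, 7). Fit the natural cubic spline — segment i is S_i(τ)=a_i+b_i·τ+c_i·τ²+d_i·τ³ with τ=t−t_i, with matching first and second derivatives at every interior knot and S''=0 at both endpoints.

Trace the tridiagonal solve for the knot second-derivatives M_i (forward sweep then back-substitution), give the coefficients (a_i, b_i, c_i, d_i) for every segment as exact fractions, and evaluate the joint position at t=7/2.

Δ: Δ0=-6, Δ1=5, Δ2=-9, Δ3=3
row 1: diag=6, rhs=66; c'=1/3, d'=11
row 2: denom=6−2·1/3=16/3; d'=(-84−2·11)/(16/3)=-159/8
row 3: denom=8−1·3/16=125/16; d'=(72−1·-159/8)/(125/16)=294/25
back: M3=294/25
back: M2=-159/8−3/16·294/25=-552/25
back: M1=11−1/3·-552/25=459/25
M: M0=0, M1=459/25, M2=-552/25, M3=294/25, M4=0
seg 0: a=1, c=M0/2=0, d=(M1−M0)/(6·1)=153/50, b=Δ0−h0·(2M0+M1)/6=-453/50
seg 1: a=-5, c=M1/2=459/50, d=(M2−M1)/(6·2)=-337/100, b=Δ1−h1·(2M1+M2)/6=3/25
seg 2: a=5, c=M2/2=-276/25, d=(M3−M2)/(6·1)=141/25, b=Δ2−h2·(2M2+M3)/6=-18/5
seg 3: a=-4, c=M3/2=147/25, d=(M4−M3)/(6·3)=-49/75, b=Δ3−h3·(2M3+M4)/6=-219/25
t_q=7/2 → seg 2, τ=1/2; S=5+-18/5·τ+-276/25·τ²+141/25·τ³=229/200

  seg 0: a=1 b=-453/50 c=0 d=153/50
  seg 1: a=-5 b=3/25 c=459/50 d=-337/100
  seg 2: a=5 b=-18/5 c=-276/25 d=141/25
  seg 3: a=-4 b=-219/25 c=147/25 d=-49/75
S(7/2) = 229/200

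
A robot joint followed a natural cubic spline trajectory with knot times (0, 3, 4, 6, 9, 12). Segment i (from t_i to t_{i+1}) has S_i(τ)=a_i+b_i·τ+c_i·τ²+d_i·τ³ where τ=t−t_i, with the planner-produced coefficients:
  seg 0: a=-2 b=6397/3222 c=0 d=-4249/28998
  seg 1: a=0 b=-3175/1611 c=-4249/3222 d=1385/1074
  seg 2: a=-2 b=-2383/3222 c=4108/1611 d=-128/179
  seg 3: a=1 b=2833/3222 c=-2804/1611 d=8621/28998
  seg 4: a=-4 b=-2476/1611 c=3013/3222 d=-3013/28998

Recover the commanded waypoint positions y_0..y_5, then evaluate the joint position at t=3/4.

y_0 = S_0(0) = a_0 = -2
y_1 = S_1(0) = a_1 = 0
y_2 = S_2(0) = a_2 = -2
y_3 = S_3(0) = a_3 = 1
y_4 = S_4(0) = a_4 = -4
y_5 = S_4(3) = -3
t_q=3/4 is in segment 0 (τ=3/4); S_0(τ)=-13123/22912

y_0=-2 y_1=0 y_2=-2 y_3=1 y_4=-4 y_5=-3
S(3/4) = -13123/22912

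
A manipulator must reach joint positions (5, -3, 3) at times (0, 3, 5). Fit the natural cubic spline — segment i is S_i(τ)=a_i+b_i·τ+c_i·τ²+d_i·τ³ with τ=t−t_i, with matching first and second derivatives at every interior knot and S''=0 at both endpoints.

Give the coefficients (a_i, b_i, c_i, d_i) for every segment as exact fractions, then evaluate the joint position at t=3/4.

Δ: Δ0=-8/3, Δ1=3
row 1: diag=10, rhs=34; c'=1/5, d'=17/5
back: M1=17/5
M: M0=0, M1=17/5, M2=0
seg 0: a=5, c=M0/2=0, d=(M1−M0)/(6·3)=17/90, b=Δ0−h0·(2M0+M1)/6=-131/30
seg 1: a=-3, c=M1/2=17/10, d=(M2−M1)/(6·2)=-17/60, b=Δ1−h1·(2M1+M2)/6=11/15
t_q=3/4 → seg 0, τ=3/4; S=5+-131/30·τ+0·τ²+17/90·τ³=231/128

  seg 0: a=5 b=-131/30 c=0 d=17/90
  seg 1: a=-3 b=11/15 c=17/10 d=-17/60
S(3/4) = 231/128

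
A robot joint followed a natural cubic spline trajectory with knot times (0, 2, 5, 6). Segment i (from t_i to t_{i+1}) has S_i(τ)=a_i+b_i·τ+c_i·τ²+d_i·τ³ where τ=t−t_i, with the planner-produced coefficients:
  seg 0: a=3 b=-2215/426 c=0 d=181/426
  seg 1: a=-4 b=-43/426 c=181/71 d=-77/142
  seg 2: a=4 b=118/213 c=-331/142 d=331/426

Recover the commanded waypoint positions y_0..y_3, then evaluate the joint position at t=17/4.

y_0 = S_0(0) = a_0 = 3
y_1 = S_1(0) = a_1 = -4
y_2 = S_2(0) = a_2 = 4
y_3 = S_2(1) = 3
t_q=17/4 is in segment 1 (τ=9/4); S_1(τ)=22739/9088

y_0=3 y_1=-4 y_2=4 y_3=3
S(17/4) = 22739/9088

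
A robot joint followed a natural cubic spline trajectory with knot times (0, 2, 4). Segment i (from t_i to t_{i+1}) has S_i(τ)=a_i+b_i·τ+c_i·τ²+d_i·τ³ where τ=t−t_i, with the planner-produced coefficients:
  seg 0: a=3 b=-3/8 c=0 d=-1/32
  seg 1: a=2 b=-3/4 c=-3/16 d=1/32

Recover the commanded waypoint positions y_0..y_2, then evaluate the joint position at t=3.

y_0 = S_0(0) = a_0 = 3
y_1 = S_1(0) = a_1 = 2
y_2 = S_1(2) = 0
t_q=3 is in segment 1 (τ=1); S_1(τ)=35/32

y_0=3 y_1=2 y_2=0
S(3) = 35/32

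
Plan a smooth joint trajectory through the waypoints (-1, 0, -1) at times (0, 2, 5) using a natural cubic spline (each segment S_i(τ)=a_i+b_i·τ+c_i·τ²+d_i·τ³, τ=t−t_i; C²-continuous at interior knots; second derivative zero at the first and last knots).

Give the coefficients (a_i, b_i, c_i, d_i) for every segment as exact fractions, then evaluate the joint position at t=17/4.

Δ: Δ0=1/2, Δ1=-1/3
row 1: diag=10, rhs=-5; c'=3/10, d'=-1/2
back: M1=-1/2
M: M0=0, M1=-1/2, M2=0
seg 0: a=-1, c=M0/2=0, d=(M1−M0)/(6·2)=-1/24, b=Δ0−h0·(2M0+M1)/6=2/3
seg 1: a=0, c=M1/2=-1/4, d=(M2−M1)/(6·3)=1/36, b=Δ1−h1·(2M1+M2)/6=1/6
t_q=17/4 → seg 1, τ=9/4; S=0+1/6·τ+-1/4·τ²+1/36·τ³=-147/256

  seg 0: a=-1 b=2/3 c=0 d=-1/24
  seg 1: a=0 b=1/6 c=-1/4 d=1/36
S(17/4) = -147/256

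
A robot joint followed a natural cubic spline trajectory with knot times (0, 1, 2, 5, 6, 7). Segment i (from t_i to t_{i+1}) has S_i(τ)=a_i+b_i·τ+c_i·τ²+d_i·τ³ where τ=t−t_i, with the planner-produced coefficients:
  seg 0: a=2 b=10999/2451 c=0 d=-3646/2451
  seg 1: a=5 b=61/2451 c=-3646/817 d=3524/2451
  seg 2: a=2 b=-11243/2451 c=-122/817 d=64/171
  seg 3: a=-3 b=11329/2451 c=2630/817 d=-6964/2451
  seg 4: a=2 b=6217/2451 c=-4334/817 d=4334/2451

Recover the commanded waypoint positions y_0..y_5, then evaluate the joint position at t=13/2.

y_0=2 y_1=5 y_2=2 y_3=-3 y_4=2 y_5=1
S(13/2) = 7069/3268

y_0 = S_0(0) = a_0 = 2
y_1 = S_1(0) = a_1 = 5
y_2 = S_2(0) = a_2 = 2
y_3 = S_3(0) = a_3 = -3
y_4 = S_4(0) = a_4 = 2
y_5 = S_4(1) = 1
t_q=13/2 is in segment 4 (τ=1/2); S_4(τ)=7069/3268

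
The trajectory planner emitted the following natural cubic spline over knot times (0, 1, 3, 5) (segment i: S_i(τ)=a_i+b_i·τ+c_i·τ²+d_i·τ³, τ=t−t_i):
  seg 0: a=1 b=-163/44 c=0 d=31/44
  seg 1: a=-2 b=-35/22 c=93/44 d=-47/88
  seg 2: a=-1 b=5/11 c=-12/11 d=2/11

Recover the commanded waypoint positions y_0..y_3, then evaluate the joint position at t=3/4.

y_0=1 y_1=-2 y_2=-1 y_3=-3
S(3/4) = -4171/2816

y_0 = S_0(0) = a_0 = 1
y_1 = S_1(0) = a_1 = -2
y_2 = S_2(0) = a_2 = -1
y_3 = S_2(2) = -3
t_q=3/4 is in segment 0 (τ=3/4); S_0(τ)=-4171/2816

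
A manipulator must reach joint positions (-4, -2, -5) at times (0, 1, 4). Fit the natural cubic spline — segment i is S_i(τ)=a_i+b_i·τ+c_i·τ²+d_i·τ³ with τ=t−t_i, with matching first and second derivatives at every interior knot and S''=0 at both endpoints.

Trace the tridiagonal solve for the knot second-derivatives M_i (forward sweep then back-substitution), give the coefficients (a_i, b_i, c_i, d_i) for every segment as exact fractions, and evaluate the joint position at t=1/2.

Δ: Δ0=2, Δ1=-1
row 1: diag=8, rhs=-18; c'=3/8, d'=-9/4
back: M1=-9/4
M: M0=0, M1=-9/4, M2=0
seg 0: a=-4, c=M0/2=0, d=(M1−M0)/(6·1)=-3/8, b=Δ0−h0·(2M0+M1)/6=19/8
seg 1: a=-2, c=M1/2=-9/8, d=(M2−M1)/(6·3)=1/8, b=Δ1−h1·(2M1+M2)/6=5/4
t_q=1/2 → seg 0, τ=1/2; S=-4+19/8·τ+0·τ²+-3/8·τ³=-183/64

  seg 0: a=-4 b=19/8 c=0 d=-3/8
  seg 1: a=-2 b=5/4 c=-9/8 d=1/8
S(1/2) = -183/64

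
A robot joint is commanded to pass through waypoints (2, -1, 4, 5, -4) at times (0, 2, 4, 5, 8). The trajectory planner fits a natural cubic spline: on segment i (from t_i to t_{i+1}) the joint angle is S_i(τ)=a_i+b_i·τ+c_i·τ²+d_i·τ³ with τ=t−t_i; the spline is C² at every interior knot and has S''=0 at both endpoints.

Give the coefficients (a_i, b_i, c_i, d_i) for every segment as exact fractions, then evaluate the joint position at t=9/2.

  seg 0: a=2 b=-231/86 c=0 d=51/172
  seg 1: a=-1 b=75/86 c=153/86 d=-83/172
  seg 2: a=4 b=189/86 c=-48/43 d=-7/86
  seg 3: a=5 b=-12/43 c=-117/86 d=13/86
S(9/2) = 3309/688

Δ: Δ0=-3/2, Δ1=5/2, Δ2=1, Δ3=-3
row 1: diag=8, rhs=24; c'=1/4, d'=3
row 2: denom=6−2·1/4=11/2; d'=(-9−2·3)/(11/2)=-30/11
row 3: denom=8−1·2/11=86/11; d'=(-24−1·-30/11)/(86/11)=-117/43
back: M3=-117/43
back: M2=-30/11−2/11·-117/43=-96/43
back: M1=3−1/4·-96/43=153/43
M: M0=0, M1=153/43, M2=-96/43, M3=-117/43, M4=0
seg 0: a=2, c=M0/2=0, d=(M1−M0)/(6·2)=51/172, b=Δ0−h0·(2M0+M1)/6=-231/86
seg 1: a=-1, c=M1/2=153/86, d=(M2−M1)/(6·2)=-83/172, b=Δ1−h1·(2M1+M2)/6=75/86
seg 2: a=4, c=M2/2=-48/43, d=(M3−M2)/(6·1)=-7/86, b=Δ2−h2·(2M2+M3)/6=189/86
seg 3: a=5, c=M3/2=-117/86, d=(M4−M3)/(6·3)=13/86, b=Δ3−h3·(2M3+M4)/6=-12/43
t_q=9/2 → seg 2, τ=1/2; S=4+189/86·τ+-48/43·τ²+-7/86·τ³=3309/688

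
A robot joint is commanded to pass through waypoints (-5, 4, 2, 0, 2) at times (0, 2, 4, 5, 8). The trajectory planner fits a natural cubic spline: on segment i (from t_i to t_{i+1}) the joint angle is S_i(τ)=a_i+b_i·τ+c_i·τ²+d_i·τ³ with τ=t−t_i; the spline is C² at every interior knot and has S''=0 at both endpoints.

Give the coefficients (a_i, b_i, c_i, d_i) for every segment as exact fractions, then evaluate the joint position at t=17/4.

  seg 0: a=-5 b=6067/1032 c=0 d=-1423/4128
  seg 1: a=4 b=899/516 c=-1423/688 d=1439/4128
  seg 2: a=2 b=-2423/1032 c=1/43 d=335/1032
  seg 3: a=0 b=-685/516 c=343/344 d=-343/3096
S(17/4) = 31253/22016

Δ: Δ0=9/2, Δ1=-1, Δ2=-2, Δ3=2/3
row 1: diag=8, rhs=-33; c'=1/4, d'=-33/8
row 2: denom=6−2·1/4=11/2; d'=(-6−2·-33/8)/(11/2)=9/22
row 3: denom=8−1·2/11=86/11; d'=(16−1·9/22)/(86/11)=343/172
back: M3=343/172
back: M2=9/22−2/11·343/172=2/43
back: M1=-33/8−1/4·2/43=-1423/344
M: M0=0, M1=-1423/344, M2=2/43, M3=343/172, M4=0
seg 0: a=-5, c=M0/2=0, d=(M1−M0)/(6·2)=-1423/4128, b=Δ0−h0·(2M0+M1)/6=6067/1032
seg 1: a=4, c=M1/2=-1423/688, d=(M2−M1)/(6·2)=1439/4128, b=Δ1−h1·(2M1+M2)/6=899/516
seg 2: a=2, c=M2/2=1/43, d=(M3−M2)/(6·1)=335/1032, b=Δ2−h2·(2M2+M3)/6=-2423/1032
seg 3: a=0, c=M3/2=343/344, d=(M4−M3)/(6·3)=-343/3096, b=Δ3−h3·(2M3+M4)/6=-685/516
t_q=17/4 → seg 2, τ=1/4; S=2+-2423/1032·τ+1/43·τ²+335/1032·τ³=31253/22016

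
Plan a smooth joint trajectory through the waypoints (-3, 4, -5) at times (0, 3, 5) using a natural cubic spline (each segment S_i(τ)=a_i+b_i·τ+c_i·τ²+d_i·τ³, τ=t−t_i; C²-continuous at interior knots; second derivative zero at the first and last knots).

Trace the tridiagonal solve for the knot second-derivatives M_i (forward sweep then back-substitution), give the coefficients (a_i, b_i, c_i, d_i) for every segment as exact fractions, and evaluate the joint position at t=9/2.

Δ: Δ0=7/3, Δ1=-9/2
row 1: diag=10, rhs=-41; c'=1/5, d'=-41/10
back: M1=-41/10
M: M0=0, M1=-41/10, M2=0
seg 0: a=-3, c=M0/2=0, d=(M1−M0)/(6·3)=-41/180, b=Δ0−h0·(2M0+M1)/6=263/60
seg 1: a=4, c=M1/2=-41/20, d=(M2−M1)/(6·2)=41/120, b=Δ1−h1·(2M1+M2)/6=-53/30
t_q=9/2 → seg 1, τ=3/2; S=4+-53/30·τ+-41/20·τ²+41/120·τ³=-135/64

  seg 0: a=-3 b=263/60 c=0 d=-41/180
  seg 1: a=4 b=-53/30 c=-41/20 d=41/120
S(9/2) = -135/64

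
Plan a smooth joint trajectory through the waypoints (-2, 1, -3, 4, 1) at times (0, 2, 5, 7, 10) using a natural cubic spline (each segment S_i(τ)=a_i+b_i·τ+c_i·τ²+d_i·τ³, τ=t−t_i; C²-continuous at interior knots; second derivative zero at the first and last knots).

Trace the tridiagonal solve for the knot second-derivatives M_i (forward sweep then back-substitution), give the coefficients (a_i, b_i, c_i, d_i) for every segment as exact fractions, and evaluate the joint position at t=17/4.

  seg 0: a=-2 b=731/290 c=0 d=-37/145
  seg 1: a=1 b=-157/290 c=-222/145 d=3307/7830
  seg 2: a=-3 b=243/145 c=395/174 d=-2363/3480
  seg 3: a=4 b=2269/870 c=-3139/1740 d=3139/15660
S(17/4) = -11723/3712

Δ: Δ0=3/2, Δ1=-4/3, Δ2=7/2, Δ3=-1
row 1: diag=10, rhs=-17; c'=3/10, d'=-17/10
row 2: denom=10−3·3/10=91/10; d'=(29−3·-17/10)/(91/10)=341/91
row 3: denom=10−2·20/91=870/91; d'=(-27−2·341/91)/(870/91)=-3139/870
back: M3=-3139/870
back: M2=341/91−20/91·-3139/870=395/87
back: M1=-17/10−3/10·395/87=-444/145
M: M0=0, M1=-444/145, M2=395/87, M3=-3139/870, M4=0
seg 0: a=-2, c=M0/2=0, d=(M1−M0)/(6·2)=-37/145, b=Δ0−h0·(2M0+M1)/6=731/290
seg 1: a=1, c=M1/2=-222/145, d=(M2−M1)/(6·3)=3307/7830, b=Δ1−h1·(2M1+M2)/6=-157/290
seg 2: a=-3, c=M2/2=395/174, d=(M3−M2)/(6·2)=-2363/3480, b=Δ2−h2·(2M2+M3)/6=243/145
seg 3: a=4, c=M3/2=-3139/1740, d=(M4−M3)/(6·3)=3139/15660, b=Δ3−h3·(2M3+M4)/6=2269/870
t_q=17/4 → seg 1, τ=9/4; S=1+-157/290·τ+-222/145·τ²+3307/7830·τ³=-11723/3712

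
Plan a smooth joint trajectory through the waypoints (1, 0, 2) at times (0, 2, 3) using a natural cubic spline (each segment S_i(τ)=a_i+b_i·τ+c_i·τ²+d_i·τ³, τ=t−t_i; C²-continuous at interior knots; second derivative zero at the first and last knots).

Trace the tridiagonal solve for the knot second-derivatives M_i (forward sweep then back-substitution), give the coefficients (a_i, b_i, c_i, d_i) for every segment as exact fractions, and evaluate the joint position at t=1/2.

  seg 0: a=1 b=-4/3 c=0 d=5/24
  seg 1: a=0 b=7/6 c=5/4 d=-5/12
S(1/2) = 23/64

Δ: Δ0=-1/2, Δ1=2
row 1: diag=6, rhs=15; c'=1/6, d'=5/2
back: M1=5/2
M: M0=0, M1=5/2, M2=0
seg 0: a=1, c=M0/2=0, d=(M1−M0)/(6·2)=5/24, b=Δ0−h0·(2M0+M1)/6=-4/3
seg 1: a=0, c=M1/2=5/4, d=(M2−M1)/(6·1)=-5/12, b=Δ1−h1·(2M1+M2)/6=7/6
t_q=1/2 → seg 0, τ=1/2; S=1+-4/3·τ+0·τ²+5/24·τ³=23/64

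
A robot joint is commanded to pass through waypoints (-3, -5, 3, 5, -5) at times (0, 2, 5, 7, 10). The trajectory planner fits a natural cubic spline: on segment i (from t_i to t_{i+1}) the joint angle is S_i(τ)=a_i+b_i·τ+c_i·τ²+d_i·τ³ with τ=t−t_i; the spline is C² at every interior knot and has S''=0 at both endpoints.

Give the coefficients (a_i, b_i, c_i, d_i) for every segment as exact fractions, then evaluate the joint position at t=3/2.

  seg 0: a=-3 b=-811/435 c=0 d=94/435
  seg 1: a=-5 b=317/435 c=188/145 d=-283/1305
  seg 2: a=3 b=1154/435 c=-19/29 d=-149/1740
  seg 3: a=5 b=-433/435 c=-339/290 d=113/870
S(3/2) = -2939/580

Δ: Δ0=-1, Δ1=8/3, Δ2=1, Δ3=-10/3
row 1: diag=10, rhs=22; c'=3/10, d'=11/5
row 2: denom=10−3·3/10=91/10; d'=(-10−3·11/5)/(91/10)=-166/91
row 3: denom=10−2·20/91=870/91; d'=(-26−2·-166/91)/(870/91)=-339/145
back: M3=-339/145
back: M2=-166/91−20/91·-339/145=-38/29
back: M1=11/5−3/10·-38/29=376/145
M: M0=0, M1=376/145, M2=-38/29, M3=-339/145, M4=0
seg 0: a=-3, c=M0/2=0, d=(M1−M0)/(6·2)=94/435, b=Δ0−h0·(2M0+M1)/6=-811/435
seg 1: a=-5, c=M1/2=188/145, d=(M2−M1)/(6·3)=-283/1305, b=Δ1−h1·(2M1+M2)/6=317/435
seg 2: a=3, c=M2/2=-19/29, d=(M3−M2)/(6·2)=-149/1740, b=Δ2−h2·(2M2+M3)/6=1154/435
seg 3: a=5, c=M3/2=-339/290, d=(M4−M3)/(6·3)=113/870, b=Δ3−h3·(2M3+M4)/6=-433/435
t_q=3/2 → seg 0, τ=3/2; S=-3+-811/435·τ+0·τ²+94/435·τ³=-2939/580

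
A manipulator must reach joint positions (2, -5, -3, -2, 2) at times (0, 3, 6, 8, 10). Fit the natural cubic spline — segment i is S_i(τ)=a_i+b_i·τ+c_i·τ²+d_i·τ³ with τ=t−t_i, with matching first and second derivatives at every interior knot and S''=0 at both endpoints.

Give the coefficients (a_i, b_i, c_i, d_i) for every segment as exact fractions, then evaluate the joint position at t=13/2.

Δ: Δ0=-7/3, Δ1=2/3, Δ2=1/2, Δ3=2
row 1: diag=12, rhs=18; c'=1/4, d'=3/2
row 2: denom=10−3·1/4=37/4; d'=(-1−3·3/2)/(37/4)=-22/37
row 3: denom=8−2·8/37=280/37; d'=(9−2·-22/37)/(280/37)=377/280
back: M3=377/280
back: M2=-22/37−8/37·377/280=-31/35
back: M1=3/2−1/4·-31/35=241/140
M: M0=0, M1=241/140, M2=-31/35, M3=377/280, M4=0
seg 0: a=2, c=M0/2=0, d=(M1−M0)/(6·3)=241/2520, b=Δ0−h0·(2M0+M1)/6=-2683/840
seg 1: a=-5, c=M1/2=241/280, d=(M2−M1)/(6·3)=-73/504, b=Δ1−h1·(2M1+M2)/6=-257/420
seg 2: a=-3, c=M2/2=-31/70, d=(M3−M2)/(6·2)=125/672, b=Δ2−h2·(2M2+M3)/6=77/120
seg 3: a=-2, c=M3/2=377/560, d=(M4−M3)/(6·2)=-377/3360, b=Δ3−h3·(2M3+M4)/6=463/420
t_q=13/2 → seg 2, τ=1/2; S=-3+77/120·τ+-31/70·τ²+125/672·τ³=-24789/8960

  seg 0: a=2 b=-2683/840 c=0 d=241/2520
  seg 1: a=-5 b=-257/420 c=241/280 d=-73/504
  seg 2: a=-3 b=77/120 c=-31/70 d=125/672
  seg 3: a=-2 b=463/420 c=377/560 d=-377/3360
S(13/2) = -24789/8960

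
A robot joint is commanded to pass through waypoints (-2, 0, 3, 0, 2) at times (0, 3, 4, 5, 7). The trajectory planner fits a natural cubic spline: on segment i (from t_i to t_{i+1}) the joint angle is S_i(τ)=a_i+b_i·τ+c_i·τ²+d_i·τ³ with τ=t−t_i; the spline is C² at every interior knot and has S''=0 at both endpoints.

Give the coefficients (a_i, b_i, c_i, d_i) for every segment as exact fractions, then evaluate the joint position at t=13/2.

Δ: Δ0=2/3, Δ1=3, Δ2=-3, Δ3=1
row 1: diag=8, rhs=14; c'=1/8, d'=7/4
row 2: denom=4−1·1/8=31/8; d'=(-36−1·7/4)/(31/8)=-302/31
row 3: denom=6−1·8/31=178/31; d'=(24−1·-302/31)/(178/31)=523/89
back: M3=523/89
back: M2=-302/31−8/31·523/89=-1002/89
back: M1=7/4−1/8·-1002/89=281/89
M: M0=0, M1=281/89, M2=-1002/89, M3=523/89, M4=0
seg 0: a=-2, c=M0/2=0, d=(M1−M0)/(6·3)=281/1602, b=Δ0−h0·(2M0+M1)/6=-487/534
seg 1: a=0, c=M1/2=281/178, d=(M2−M1)/(6·1)=-1283/534, b=Δ1−h1·(2M1+M2)/6=1021/267
seg 2: a=3, c=M2/2=-501/89, d=(M3−M2)/(6·1)=1525/534, b=Δ2−h2·(2M2+M3)/6=-121/534
seg 3: a=0, c=M3/2=523/178, d=(M4−M3)/(6·2)=-523/1068, b=Δ3−h3·(2M3+M4)/6=-779/267
t_q=13/2 → seg 3, τ=3/2; S=0+-779/267·τ+523/178·τ²+-523/1068·τ³=1657/2848

  seg 0: a=-2 b=-487/534 c=0 d=281/1602
  seg 1: a=0 b=1021/267 c=281/178 d=-1283/534
  seg 2: a=3 b=-121/534 c=-501/89 d=1525/534
  seg 3: a=0 b=-779/267 c=523/178 d=-523/1068
S(13/2) = 1657/2848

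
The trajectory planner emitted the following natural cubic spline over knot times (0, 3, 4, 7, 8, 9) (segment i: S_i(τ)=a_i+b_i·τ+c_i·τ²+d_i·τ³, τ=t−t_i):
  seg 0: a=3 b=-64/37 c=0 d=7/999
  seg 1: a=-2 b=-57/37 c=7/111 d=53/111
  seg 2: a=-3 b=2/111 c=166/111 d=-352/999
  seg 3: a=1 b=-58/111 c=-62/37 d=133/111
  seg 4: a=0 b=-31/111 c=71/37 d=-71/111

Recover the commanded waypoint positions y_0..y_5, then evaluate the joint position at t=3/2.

y_0 = S_0(0) = a_0 = 3
y_1 = S_1(0) = a_1 = -2
y_2 = S_2(0) = a_2 = -3
y_3 = S_3(0) = a_3 = 1
y_4 = S_4(0) = a_4 = 0
y_5 = S_4(1) = 1
t_q=3/2 is in segment 0 (τ=3/2); S_0(τ)=127/296

y_0=3 y_1=-2 y_2=-3 y_3=1 y_4=0 y_5=1
S(3/2) = 127/296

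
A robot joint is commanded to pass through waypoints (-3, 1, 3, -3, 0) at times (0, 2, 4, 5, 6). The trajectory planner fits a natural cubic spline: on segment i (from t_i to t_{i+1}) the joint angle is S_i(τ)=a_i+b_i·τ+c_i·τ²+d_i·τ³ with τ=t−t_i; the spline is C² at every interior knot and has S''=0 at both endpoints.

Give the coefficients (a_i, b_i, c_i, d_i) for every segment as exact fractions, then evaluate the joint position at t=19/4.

  seg 0: a=-3 b=39/28 c=0 d=17/112
  seg 1: a=1 b=45/14 c=51/56 d=-113/112
  seg 2: a=3 b=-21/4 c=-36/7 d=123/28
  seg 3: a=-3 b=-33/14 c=225/28 d=-75/28
S(19/4) = -3543/1792

Δ: Δ0=2, Δ1=1, Δ2=-6, Δ3=3
row 1: diag=8, rhs=-6; c'=1/4, d'=-3/4
row 2: denom=6−2·1/4=11/2; d'=(-42−2·-3/4)/(11/2)=-81/11
row 3: denom=4−1·2/11=42/11; d'=(54−1·-81/11)/(42/11)=225/14
back: M3=225/14
back: M2=-81/11−2/11·225/14=-72/7
back: M1=-3/4−1/4·-72/7=51/28
M: M0=0, M1=51/28, M2=-72/7, M3=225/14, M4=0
seg 0: a=-3, c=M0/2=0, d=(M1−M0)/(6·2)=17/112, b=Δ0−h0·(2M0+M1)/6=39/28
seg 1: a=1, c=M1/2=51/56, d=(M2−M1)/(6·2)=-113/112, b=Δ1−h1·(2M1+M2)/6=45/14
seg 2: a=3, c=M2/2=-36/7, d=(M3−M2)/(6·1)=123/28, b=Δ2−h2·(2M2+M3)/6=-21/4
seg 3: a=-3, c=M3/2=225/28, d=(M4−M3)/(6·1)=-75/28, b=Δ3−h3·(2M3+M4)/6=-33/14
t_q=19/4 → seg 2, τ=3/4; S=3+-21/4·τ+-36/7·τ²+123/28·τ³=-3543/1792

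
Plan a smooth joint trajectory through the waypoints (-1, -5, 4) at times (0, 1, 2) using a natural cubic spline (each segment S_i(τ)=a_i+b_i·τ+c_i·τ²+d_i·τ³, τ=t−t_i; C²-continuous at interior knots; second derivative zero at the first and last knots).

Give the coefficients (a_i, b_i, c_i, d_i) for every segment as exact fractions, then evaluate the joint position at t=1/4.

  seg 0: a=-1 b=-29/4 c=0 d=13/4
  seg 1: a=-5 b=5/2 c=39/4 d=-13/4
S(1/4) = -707/256

Δ: Δ0=-4, Δ1=9
row 1: diag=4, rhs=78; c'=1/4, d'=39/2
back: M1=39/2
M: M0=0, M1=39/2, M2=0
seg 0: a=-1, c=M0/2=0, d=(M1−M0)/(6·1)=13/4, b=Δ0−h0·(2M0+M1)/6=-29/4
seg 1: a=-5, c=M1/2=39/4, d=(M2−M1)/(6·1)=-13/4, b=Δ1−h1·(2M1+M2)/6=5/2
t_q=1/4 → seg 0, τ=1/4; S=-1+-29/4·τ+0·τ²+13/4·τ³=-707/256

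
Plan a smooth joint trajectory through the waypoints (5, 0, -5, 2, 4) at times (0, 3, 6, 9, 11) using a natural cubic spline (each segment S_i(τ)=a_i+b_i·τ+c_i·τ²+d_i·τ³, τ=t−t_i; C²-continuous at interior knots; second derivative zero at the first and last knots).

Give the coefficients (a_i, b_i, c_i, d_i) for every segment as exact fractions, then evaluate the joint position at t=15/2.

  seg 0: a=5 b=-31/23 c=0 d=-22/621
  seg 1: a=0 b=-53/23 c=-22/69 d=110/621
  seg 2: a=-5 b=13/23 c=88/69 d=-142/621
  seg 3: a=2 b=47/23 c=-18/23 d=3/23
S(15/2) = -189/92

Δ: Δ0=-5/3, Δ1=-5/3, Δ2=7/3, Δ3=1
row 1: diag=12, rhs=0; c'=1/4, d'=0
row 2: denom=12−3·1/4=45/4; d'=(24−3·0)/(45/4)=32/15
row 3: denom=10−3·4/15=46/5; d'=(-8−3·32/15)/(46/5)=-36/23
back: M3=-36/23
back: M2=32/15−4/15·-36/23=176/69
back: M1=0−1/4·176/69=-44/69
M: M0=0, M1=-44/69, M2=176/69, M3=-36/23, M4=0
seg 0: a=5, c=M0/2=0, d=(M1−M0)/(6·3)=-22/621, b=Δ0−h0·(2M0+M1)/6=-31/23
seg 1: a=0, c=M1/2=-22/69, d=(M2−M1)/(6·3)=110/621, b=Δ1−h1·(2M1+M2)/6=-53/23
seg 2: a=-5, c=M2/2=88/69, d=(M3−M2)/(6·3)=-142/621, b=Δ2−h2·(2M2+M3)/6=13/23
seg 3: a=2, c=M3/2=-18/23, d=(M4−M3)/(6·2)=3/23, b=Δ3−h3·(2M3+M4)/6=47/23
t_q=15/2 → seg 2, τ=3/2; S=-5+13/23·τ+88/69·τ²+-142/621·τ³=-189/92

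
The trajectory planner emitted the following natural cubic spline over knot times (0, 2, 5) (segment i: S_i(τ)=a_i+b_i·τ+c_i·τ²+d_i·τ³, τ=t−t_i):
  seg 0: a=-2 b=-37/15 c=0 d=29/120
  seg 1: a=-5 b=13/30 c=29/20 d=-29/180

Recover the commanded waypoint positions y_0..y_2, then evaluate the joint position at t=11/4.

y_0 = S_0(0) = a_0 = -2
y_1 = S_1(0) = a_1 = -5
y_2 = S_1(3) = 5
t_q=11/4 is in segment 1 (τ=3/4); S_1(τ)=-5027/1280

y_0=-2 y_1=-5 y_2=5
S(11/4) = -5027/1280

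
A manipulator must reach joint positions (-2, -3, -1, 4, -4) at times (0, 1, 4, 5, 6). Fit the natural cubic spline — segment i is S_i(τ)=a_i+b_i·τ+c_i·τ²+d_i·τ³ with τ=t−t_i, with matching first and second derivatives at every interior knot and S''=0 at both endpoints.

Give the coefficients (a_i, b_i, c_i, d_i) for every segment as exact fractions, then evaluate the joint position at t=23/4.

  seg 0: a=-2 b=-259/318 c=0 d=-59/318
  seg 1: a=-3 b=-218/159 c=-59/106 d=131/318
  seg 2: a=-1 b=2039/318 c=167/53 d=-1451/318
  seg 3: a=4 b=-155/159 c=-1117/106 d=1117/318
S(23/4) = -7983/6784

Δ: Δ0=-1, Δ1=2/3, Δ2=5, Δ3=-8
row 1: diag=8, rhs=10; c'=3/8, d'=5/4
row 2: denom=8−3·3/8=55/8; d'=(26−3·5/4)/(55/8)=178/55
row 3: denom=4−1·8/55=212/55; d'=(-78−1·178/55)/(212/55)=-1117/53
back: M3=-1117/53
back: M2=178/55−8/55·-1117/53=334/53
back: M1=5/4−3/8·334/53=-59/53
M: M0=0, M1=-59/53, M2=334/53, M3=-1117/53, M4=0
seg 0: a=-2, c=M0/2=0, d=(M1−M0)/(6·1)=-59/318, b=Δ0−h0·(2M0+M1)/6=-259/318
seg 1: a=-3, c=M1/2=-59/106, d=(M2−M1)/(6·3)=131/318, b=Δ1−h1·(2M1+M2)/6=-218/159
seg 2: a=-1, c=M2/2=167/53, d=(M3−M2)/(6·1)=-1451/318, b=Δ2−h2·(2M2+M3)/6=2039/318
seg 3: a=4, c=M3/2=-1117/106, d=(M4−M3)/(6·1)=1117/318, b=Δ3−h3·(2M3+M4)/6=-155/159
t_q=23/4 → seg 3, τ=3/4; S=4+-155/159·τ+-1117/106·τ²+1117/318·τ³=-7983/6784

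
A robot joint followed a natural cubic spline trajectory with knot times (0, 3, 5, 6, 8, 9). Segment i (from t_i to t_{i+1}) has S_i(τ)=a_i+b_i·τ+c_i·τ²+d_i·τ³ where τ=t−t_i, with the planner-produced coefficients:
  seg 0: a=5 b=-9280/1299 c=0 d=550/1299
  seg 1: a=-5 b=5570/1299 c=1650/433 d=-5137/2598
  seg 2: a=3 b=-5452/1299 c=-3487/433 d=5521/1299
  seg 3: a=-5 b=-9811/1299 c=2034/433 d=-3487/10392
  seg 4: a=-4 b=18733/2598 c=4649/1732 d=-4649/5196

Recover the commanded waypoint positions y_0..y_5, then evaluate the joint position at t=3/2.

y_0 = S_0(0) = a_0 = 5
y_1 = S_1(0) = a_1 = -5
y_2 = S_2(0) = a_2 = 3
y_3 = S_3(0) = a_3 = -5
y_4 = S_4(0) = a_4 = -4
y_5 = S_4(1) = 5
t_q=3/2 is in segment 0 (τ=3/2); S_0(τ)=-7425/1732

y_0=5 y_1=-5 y_2=3 y_3=-5 y_4=-4 y_5=5
S(3/2) = -7425/1732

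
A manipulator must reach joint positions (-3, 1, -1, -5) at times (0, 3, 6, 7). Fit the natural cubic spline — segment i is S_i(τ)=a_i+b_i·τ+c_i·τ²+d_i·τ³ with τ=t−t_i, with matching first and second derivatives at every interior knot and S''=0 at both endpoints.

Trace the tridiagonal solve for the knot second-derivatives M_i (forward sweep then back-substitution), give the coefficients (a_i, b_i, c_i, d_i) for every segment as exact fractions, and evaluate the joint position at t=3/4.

Δ: Δ0=4/3, Δ1=-2/3, Δ2=-4
row 1: diag=12, rhs=-12; c'=1/4, d'=-1
row 2: denom=8−3·1/4=29/4; d'=(-20−3·-1)/(29/4)=-68/29
back: M2=-68/29
back: M1=-1−1/4·-68/29=-12/29
M: M0=0, M1=-12/29, M2=-68/29, M3=0
seg 0: a=-3, c=M0/2=0, d=(M1−M0)/(6·3)=-2/87, b=Δ0−h0·(2M0+M1)/6=134/87
seg 1: a=1, c=M1/2=-6/29, d=(M2−M1)/(6·3)=-28/261, b=Δ1−h1·(2M1+M2)/6=80/87
seg 2: a=-1, c=M2/2=-34/29, d=(M3−M2)/(6·1)=34/87, b=Δ2−h2·(2M2+M3)/6=-280/87
t_q=3/4 → seg 0, τ=3/4; S=-3+134/87·τ+0·τ²+-2/87·τ³=-1721/928

  seg 0: a=-3 b=134/87 c=0 d=-2/87
  seg 1: a=1 b=80/87 c=-6/29 d=-28/261
  seg 2: a=-1 b=-280/87 c=-34/29 d=34/87
S(3/4) = -1721/928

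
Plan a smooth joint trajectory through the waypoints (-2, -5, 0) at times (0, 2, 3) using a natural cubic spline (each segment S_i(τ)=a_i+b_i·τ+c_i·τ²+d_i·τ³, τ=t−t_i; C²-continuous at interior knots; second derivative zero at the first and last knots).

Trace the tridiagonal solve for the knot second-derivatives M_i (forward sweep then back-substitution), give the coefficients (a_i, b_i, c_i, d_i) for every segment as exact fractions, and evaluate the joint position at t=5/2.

Δ: Δ0=-3/2, Δ1=5
row 1: diag=6, rhs=39; c'=1/6, d'=13/2
back: M1=13/2
M: M0=0, M1=13/2, M2=0
seg 0: a=-2, c=M0/2=0, d=(M1−M0)/(6·2)=13/24, b=Δ0−h0·(2M0+M1)/6=-11/3
seg 1: a=-5, c=M1/2=13/4, d=(M2−M1)/(6·1)=-13/12, b=Δ1−h1·(2M1+M2)/6=17/6
t_q=5/2 → seg 1, τ=1/2; S=-5+17/6·τ+13/4·τ²+-13/12·τ³=-93/32

  seg 0: a=-2 b=-11/3 c=0 d=13/24
  seg 1: a=-5 b=17/6 c=13/4 d=-13/12
S(5/2) = -93/32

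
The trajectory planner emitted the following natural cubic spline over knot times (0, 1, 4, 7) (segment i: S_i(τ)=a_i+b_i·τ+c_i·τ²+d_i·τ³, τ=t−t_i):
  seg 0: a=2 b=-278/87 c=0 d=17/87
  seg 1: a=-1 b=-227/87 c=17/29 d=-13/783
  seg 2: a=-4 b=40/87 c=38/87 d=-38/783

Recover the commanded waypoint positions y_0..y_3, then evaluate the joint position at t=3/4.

y_0 = S_0(0) = a_0 = 2
y_1 = S_1(0) = a_1 = -1
y_2 = S_2(0) = a_2 = -4
y_3 = S_2(3) = 0
t_q=3/4 is in segment 0 (τ=3/4); S_0(τ)=-583/1856

y_0=2 y_1=-1 y_2=-4 y_3=0
S(3/4) = -583/1856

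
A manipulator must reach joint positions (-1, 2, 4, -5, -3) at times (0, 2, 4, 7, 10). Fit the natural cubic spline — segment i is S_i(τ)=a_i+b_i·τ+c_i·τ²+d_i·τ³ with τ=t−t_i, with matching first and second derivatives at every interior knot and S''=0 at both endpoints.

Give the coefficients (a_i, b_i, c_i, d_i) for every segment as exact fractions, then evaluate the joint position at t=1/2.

  seg 0: a=-1 b=227/168 c=0 d=25/672
  seg 1: a=2 b=151/84 c=25/112 d=-209/672
  seg 2: a=4 b=-25/24 c=-23/14 d=499/1512
  seg 3: a=-5 b=-167/84 c=223/168 d=-223/1512
S(1/2) = -573/1792

Δ: Δ0=3/2, Δ1=1, Δ2=-3, Δ3=2/3
row 1: diag=8, rhs=-3; c'=1/4, d'=-3/8
row 2: denom=10−2·1/4=19/2; d'=(-24−2·-3/8)/(19/2)=-93/38
row 3: denom=12−3·6/19=210/19; d'=(22−3·-93/38)/(210/19)=223/84
back: M3=223/84
back: M2=-93/38−6/19·223/84=-23/7
back: M1=-3/8−1/4·-23/7=25/56
M: M0=0, M1=25/56, M2=-23/7, M3=223/84, M4=0
seg 0: a=-1, c=M0/2=0, d=(M1−M0)/(6·2)=25/672, b=Δ0−h0·(2M0+M1)/6=227/168
seg 1: a=2, c=M1/2=25/112, d=(M2−M1)/(6·2)=-209/672, b=Δ1−h1·(2M1+M2)/6=151/84
seg 2: a=4, c=M2/2=-23/14, d=(M3−M2)/(6·3)=499/1512, b=Δ2−h2·(2M2+M3)/6=-25/24
seg 3: a=-5, c=M3/2=223/168, d=(M4−M3)/(6·3)=-223/1512, b=Δ3−h3·(2M3+M4)/6=-167/84
t_q=1/2 → seg 0, τ=1/2; S=-1+227/168·τ+0·τ²+25/672·τ³=-573/1792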